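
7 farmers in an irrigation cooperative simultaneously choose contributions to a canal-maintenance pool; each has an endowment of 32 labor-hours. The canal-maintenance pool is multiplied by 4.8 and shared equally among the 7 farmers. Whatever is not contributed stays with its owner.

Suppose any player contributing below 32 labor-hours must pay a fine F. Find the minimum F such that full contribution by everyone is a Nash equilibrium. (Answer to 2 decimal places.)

Given the others contribute fully, the best deviation is to contribute 0 (any partial contribution still incurs the fine and gives up units whose private return 0.6857 is below 1).
Deviating from 32 to 0 saves 32 labor-hours but forfeits the deviator's share of the drop in the canal-maintenance pool: 4.8/7 × 32 = 21.94.
So the deviation gain is 32 − 21.94 = 10.06, and the fine must be at least 10.06 labor-hours to wipe it out.

10.06 labor-hours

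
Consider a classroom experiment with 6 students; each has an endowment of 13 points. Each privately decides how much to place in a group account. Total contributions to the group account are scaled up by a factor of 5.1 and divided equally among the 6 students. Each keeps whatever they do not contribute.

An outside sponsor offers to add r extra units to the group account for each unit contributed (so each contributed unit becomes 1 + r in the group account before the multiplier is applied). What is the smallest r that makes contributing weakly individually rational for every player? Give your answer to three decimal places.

With matching at rate r, one contributed unit becomes (1 + r) in the group account and returns 5.1 × (1 + r) / 6 to the contributor.
Setting this equal to 1: 1 + r = 6/5.1 = 1.1765.
So the minimum matching rate is r = 1.1765 − 1 = 0.176.

0.176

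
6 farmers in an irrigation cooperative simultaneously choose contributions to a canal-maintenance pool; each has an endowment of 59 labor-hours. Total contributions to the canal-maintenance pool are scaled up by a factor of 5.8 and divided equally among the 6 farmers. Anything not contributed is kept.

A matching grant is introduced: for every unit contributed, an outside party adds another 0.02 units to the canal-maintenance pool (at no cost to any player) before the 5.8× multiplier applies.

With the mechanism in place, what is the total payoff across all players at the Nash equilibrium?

354.00 labor-hours

With the mechanism, a contributed unit returns 5.8 × 1.02 / 6 = 0.9860 per unit of net cost — still below 1 — so contributing 0 remains dominant for every player.
At the Nash equilibrium no one contributes; group total payoff = 6 × 59 = 354.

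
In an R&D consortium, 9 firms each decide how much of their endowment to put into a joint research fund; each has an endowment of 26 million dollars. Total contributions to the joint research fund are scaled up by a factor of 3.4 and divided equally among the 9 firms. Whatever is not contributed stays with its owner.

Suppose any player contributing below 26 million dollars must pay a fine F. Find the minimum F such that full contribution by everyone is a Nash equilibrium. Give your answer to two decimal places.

Given the others contribute fully, the best deviation is to contribute 0 (any partial contribution still incurs the fine and gives up units whose private return 0.3778 is below 1).
Deviating from 26 to 0 saves 26 million dollars but forfeits the deviator's share of the drop in the joint research fund: 3.4/9 × 26 = 9.82.
So the deviation gain is 26 − 9.82 = 16.18, and the fine must be at least 16.18 million dollars to wipe it out.

16.18 million dollars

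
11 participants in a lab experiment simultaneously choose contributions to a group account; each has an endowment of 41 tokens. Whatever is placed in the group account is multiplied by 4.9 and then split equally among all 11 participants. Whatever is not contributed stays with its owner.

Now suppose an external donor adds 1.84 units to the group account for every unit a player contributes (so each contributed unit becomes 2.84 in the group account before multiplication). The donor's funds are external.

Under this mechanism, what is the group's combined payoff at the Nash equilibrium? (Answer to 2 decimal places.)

6276.12 tokens

Under the mechanism each unit contributed yields 4.9 × 2.84 / 11 = 1.2651 back to its contributor per unit of net cost, which exceeds 1, making full contribution the dominant choice for everyone.
So the Nash equilibrium is full contribution by all 11; the group earns 4.9 × 2.84 × 451 = 6276.12.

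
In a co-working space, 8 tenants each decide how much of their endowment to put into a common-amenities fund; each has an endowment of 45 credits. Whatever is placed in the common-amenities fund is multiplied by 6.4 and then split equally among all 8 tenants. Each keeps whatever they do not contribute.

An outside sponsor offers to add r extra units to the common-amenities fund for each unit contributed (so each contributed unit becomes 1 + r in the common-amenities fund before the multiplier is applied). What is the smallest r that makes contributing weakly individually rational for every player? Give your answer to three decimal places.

0.250

With matching at rate r, one contributed unit becomes (1 + r) in the common-amenities fund and returns 6.4 × (1 + r) / 8 to the contributor.
Setting this equal to 1: 1 + r = 8/6.4 = 1.2500.
So the minimum matching rate is r = 1.2500 − 1 = 0.250.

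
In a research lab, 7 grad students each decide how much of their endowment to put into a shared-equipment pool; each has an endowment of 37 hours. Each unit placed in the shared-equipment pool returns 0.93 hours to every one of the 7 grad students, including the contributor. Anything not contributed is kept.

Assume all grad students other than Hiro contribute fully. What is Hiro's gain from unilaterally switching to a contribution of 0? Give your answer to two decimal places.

Switching from a contribution of 37 to 0 lets Hiro keep an extra 37 hours, but lowers the shared-equipment pool by 37, which costs Hiro their own share of that drop: 0.93 × 37 = 34.41.
Net gain = 37 − 34.41 = 2.59. The private return per contributed unit (0.93) is below 1, so free-riding is indeed the best response regardless of what the others do.

2.59 hours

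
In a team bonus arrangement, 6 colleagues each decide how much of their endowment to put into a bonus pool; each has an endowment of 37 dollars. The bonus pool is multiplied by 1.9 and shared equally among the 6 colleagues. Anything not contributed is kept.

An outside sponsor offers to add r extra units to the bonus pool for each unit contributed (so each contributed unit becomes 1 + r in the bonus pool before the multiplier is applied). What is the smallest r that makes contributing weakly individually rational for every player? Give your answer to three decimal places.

With matching at rate r, one contributed unit becomes (1 + r) in the bonus pool and returns 1.9 × (1 + r) / 6 to the contributor.
Setting this equal to 1: 1 + r = 6/1.9 = 3.1579.
So the minimum matching rate is r = 3.1579 − 1 = 2.158.

2.158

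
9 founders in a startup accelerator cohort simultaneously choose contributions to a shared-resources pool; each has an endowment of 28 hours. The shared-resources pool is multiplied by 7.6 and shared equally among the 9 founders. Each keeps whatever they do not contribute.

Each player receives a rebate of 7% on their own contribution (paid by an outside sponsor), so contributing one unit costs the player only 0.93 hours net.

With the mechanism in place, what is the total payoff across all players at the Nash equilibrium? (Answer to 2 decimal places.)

252.00 hours

With the mechanism, a contributed unit returns (7.6/9) / 0.93 = 0.9080 per unit of net cost — still below 1 — so contributing 0 remains dominant for every player.
At the Nash equilibrium no one contributes; group total payoff = 9 × 28 = 252.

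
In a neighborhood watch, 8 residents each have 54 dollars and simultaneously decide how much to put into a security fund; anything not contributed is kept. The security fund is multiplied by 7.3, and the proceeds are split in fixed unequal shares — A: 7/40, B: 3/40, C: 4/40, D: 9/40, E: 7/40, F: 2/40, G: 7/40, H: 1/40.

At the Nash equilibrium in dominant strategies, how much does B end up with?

172.26 dollars

A player with share s gets back 7.3·s per unit contributed, so full contribution is dominant for anyone with s > 1/7.3 = 0.1370 and zero contribution is dominant for anyone below.
The shares above 0.1370 belong to A, D, E and G, contributing 54 each; the remaining 4 contribute 0. Total contributed: 216.
B keeps 54 and receives 7.3 × 216 × 3/40 = 118.26 from the security fund, for a payoff of 172.26.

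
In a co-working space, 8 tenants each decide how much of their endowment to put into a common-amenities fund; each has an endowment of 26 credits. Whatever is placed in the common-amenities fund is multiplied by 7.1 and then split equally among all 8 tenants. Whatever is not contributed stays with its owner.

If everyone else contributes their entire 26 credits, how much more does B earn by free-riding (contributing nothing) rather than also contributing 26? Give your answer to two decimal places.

2.93 credits

Switching from a contribution of 26 to 0 lets B keep an extra 26 credits, but lowers the common-amenities fund by 26, which costs B their own share of that drop: 7.1/8 × 26 = 23.07.
Net gain = 26 − 23.07 = 2.93. The private return per contributed unit (0.8875) is below 1, so free-riding is indeed the best response regardless of what the others do.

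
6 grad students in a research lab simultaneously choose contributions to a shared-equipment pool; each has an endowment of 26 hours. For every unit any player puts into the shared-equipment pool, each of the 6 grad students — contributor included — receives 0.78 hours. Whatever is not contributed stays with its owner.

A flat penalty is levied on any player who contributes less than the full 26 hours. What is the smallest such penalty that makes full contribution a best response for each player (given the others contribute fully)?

Given the others contribute fully, the best deviation is to contribute 0 (any partial contribution still incurs the fine and gives up units whose private return 0.78 is below 1).
Deviating from 26 to 0 saves 26 hours but forfeits the deviator's share of the drop in the shared-equipment pool: 0.78 × 26 = 20.28.
So the deviation gain is 26 − 20.28 = 5.72, and the fine must be at least 5.72 hours to wipe it out.

5.72 hours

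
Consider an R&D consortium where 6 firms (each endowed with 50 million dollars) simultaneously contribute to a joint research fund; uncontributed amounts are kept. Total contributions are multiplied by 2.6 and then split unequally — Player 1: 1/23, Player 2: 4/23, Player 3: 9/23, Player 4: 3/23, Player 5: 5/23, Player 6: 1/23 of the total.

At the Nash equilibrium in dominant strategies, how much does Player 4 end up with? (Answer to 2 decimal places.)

A player with share s gets back 2.6·s per unit contributed, so full contribution is dominant for anyone with s > 1/2.6 = 0.3846 and zero contribution is dominant for anyone below.
The only share above 0.3846 is Player 3's 9/23, contributing 50; the remaining 5 contribute 0. Total contributed: 50.
Player 4 keeps 50 and receives 2.6 × 50 × 3/23 = 16.96 from the joint research fund, for a payoff of 66.96.

66.96 million dollars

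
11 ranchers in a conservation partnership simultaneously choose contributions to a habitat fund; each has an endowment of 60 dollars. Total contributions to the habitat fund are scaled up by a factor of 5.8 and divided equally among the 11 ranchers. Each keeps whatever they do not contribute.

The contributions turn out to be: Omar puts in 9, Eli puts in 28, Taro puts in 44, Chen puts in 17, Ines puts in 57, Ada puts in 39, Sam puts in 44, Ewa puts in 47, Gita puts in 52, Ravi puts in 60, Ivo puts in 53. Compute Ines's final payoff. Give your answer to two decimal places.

Total contributed: 9 + 28 + 44 + 17 + 57 + 39 + 44 + 47 + 52 + 60 + 53 = 450.
Each receives 5.8 × 450 / 11 = 237.27 from the habitat fund.
Ines keeps 60 − 57 = 3, so Ines's payoff is 3 + 237.27 = 240.27.

240.27 dollars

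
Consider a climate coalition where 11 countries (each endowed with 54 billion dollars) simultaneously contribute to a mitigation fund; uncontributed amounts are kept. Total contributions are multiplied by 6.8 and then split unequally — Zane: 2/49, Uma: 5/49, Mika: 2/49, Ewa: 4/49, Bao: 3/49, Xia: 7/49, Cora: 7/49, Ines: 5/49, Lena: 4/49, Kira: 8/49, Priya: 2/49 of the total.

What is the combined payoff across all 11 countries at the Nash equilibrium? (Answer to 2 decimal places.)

907.20 billion dollars

Each unit j contributes comes back to j as 6.8 × (j's share), so j prefers to contribute only if that share exceeds 1/6.8 = 0.1471; otherwise keeping the unit dominates.
The only share above 0.1471 is Kira's 8/49, contributing 54; the remaining 10 contribute 0. Total contributed: 54.
The mitigation fund pays out 6.8 × 54 = 367.20 in total (split across the unequal shares, but the aggregate is all that matters for the group sum).
The 10 free-riders keep 54 each, adding 540. Group total = 540 + 367.20 = 907.20.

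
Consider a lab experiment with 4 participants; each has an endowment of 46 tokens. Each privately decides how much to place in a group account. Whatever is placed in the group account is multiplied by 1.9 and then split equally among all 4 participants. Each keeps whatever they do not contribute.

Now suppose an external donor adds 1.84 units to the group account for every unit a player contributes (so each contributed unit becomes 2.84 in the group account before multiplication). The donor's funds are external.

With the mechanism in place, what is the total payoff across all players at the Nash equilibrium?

Under the mechanism each unit contributed yields 1.9 × 2.84 / 4 = 1.3490 back to its contributor per unit of net cost, which exceeds 1, making full contribution the dominant choice for everyone.
At the Nash equilibrium everyone contributes 46. Group total payoff = 1.9 × 2.84 × 184 = 992.86.

992.86 tokens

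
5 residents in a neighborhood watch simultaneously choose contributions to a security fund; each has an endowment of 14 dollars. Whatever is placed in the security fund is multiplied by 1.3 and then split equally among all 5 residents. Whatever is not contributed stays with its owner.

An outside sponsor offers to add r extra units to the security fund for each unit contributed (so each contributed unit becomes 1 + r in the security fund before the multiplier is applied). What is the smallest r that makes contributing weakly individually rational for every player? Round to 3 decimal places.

With matching at rate r, one contributed unit becomes (1 + r) in the security fund and returns 1.3 × (1 + r) / 5 to the contributor.
Setting this equal to 1: 1 + r = 5/1.3 = 3.8462.
So the minimum matching rate is r = 3.8462 − 1 = 2.846.

2.846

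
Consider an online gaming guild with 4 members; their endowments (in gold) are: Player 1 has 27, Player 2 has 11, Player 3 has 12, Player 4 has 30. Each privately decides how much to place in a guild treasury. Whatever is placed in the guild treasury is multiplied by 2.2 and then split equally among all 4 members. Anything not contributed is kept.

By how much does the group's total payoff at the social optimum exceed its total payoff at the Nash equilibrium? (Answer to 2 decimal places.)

The private return per contributed unit is 2.2/4 = 0.5500 < 1 for every player regardless of endowment, so the Nash equilibrium is zero contribution and the group total is Σ E_j = 27 + 11 + 12 + 30 = 80.
Each contributed unit returns 2.200 to the group, so the social optimum is full contribution by everyone: group total = 2.200 × 80 = 176.00.
Efficiency loss = (2.200 − 1) × 80 = 96.00.

96.00 gold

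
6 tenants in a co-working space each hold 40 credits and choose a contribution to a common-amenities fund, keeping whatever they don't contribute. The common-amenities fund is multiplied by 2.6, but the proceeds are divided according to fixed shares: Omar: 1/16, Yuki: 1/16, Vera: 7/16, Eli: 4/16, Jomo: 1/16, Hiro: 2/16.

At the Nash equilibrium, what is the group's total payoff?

304.00 credits

For player j, contributing a unit is worthwhile iff 2.6 × (j's share) ≥ 1, i.e. iff j's share is at least 0.3846.
The only share above 0.3846 is Vera's 7/16, contributing 40; the remaining 5 contribute 0. Total contributed: 40.
The common-amenities fund pays out 2.6 × 40 = 104.00 in total (split across the unequal shares, but the aggregate is all that matters for the group sum).
The 5 free-riders keep 40 each, adding 200. Group total = 200 + 104.00 = 304.00.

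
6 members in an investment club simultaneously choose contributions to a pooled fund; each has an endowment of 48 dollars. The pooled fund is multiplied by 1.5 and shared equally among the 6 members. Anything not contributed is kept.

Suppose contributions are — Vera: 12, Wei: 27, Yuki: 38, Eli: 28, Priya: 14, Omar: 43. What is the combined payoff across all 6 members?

Total contributed: 12 + 27 + 38 + 28 + 14 + 43 = 162; total kept: 6 × 48 − 162 = 126.
The pooled fund pays out 1.5 × 162 = 243.00 in aggregate.
Group total = 126 + 243.00 = 369.00.

369.00 dollars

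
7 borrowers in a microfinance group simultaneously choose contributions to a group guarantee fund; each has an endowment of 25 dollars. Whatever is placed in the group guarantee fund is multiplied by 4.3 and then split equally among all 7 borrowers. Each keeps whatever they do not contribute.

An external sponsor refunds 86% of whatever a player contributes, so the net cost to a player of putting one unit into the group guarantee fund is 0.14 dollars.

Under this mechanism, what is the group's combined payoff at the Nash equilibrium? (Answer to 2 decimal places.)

The effective private return per unit is now (4.3/7) / 0.14 = 4.3878 > 1, so every player's dominant strategy flips to full contribution.
So the Nash equilibrium is full contribution by all 7; the group earns 7 × (25 × 0.86 + 4.3 × 25) = 903.00.

903.00 dollars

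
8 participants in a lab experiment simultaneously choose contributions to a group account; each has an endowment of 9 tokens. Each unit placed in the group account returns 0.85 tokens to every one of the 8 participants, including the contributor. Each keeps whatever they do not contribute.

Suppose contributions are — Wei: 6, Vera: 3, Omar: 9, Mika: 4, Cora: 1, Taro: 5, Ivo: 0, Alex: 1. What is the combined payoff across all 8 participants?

240.20 tokens

Total contributed: 6 + 3 + 9 + 4 + 1 + 5 + 0 + 1 = 29; total kept: 8 × 9 − 29 = 43.
The group account pays out 0.85 × 8 × 29 = 197.20 in aggregate.
Group total = 43 + 197.20 = 240.20.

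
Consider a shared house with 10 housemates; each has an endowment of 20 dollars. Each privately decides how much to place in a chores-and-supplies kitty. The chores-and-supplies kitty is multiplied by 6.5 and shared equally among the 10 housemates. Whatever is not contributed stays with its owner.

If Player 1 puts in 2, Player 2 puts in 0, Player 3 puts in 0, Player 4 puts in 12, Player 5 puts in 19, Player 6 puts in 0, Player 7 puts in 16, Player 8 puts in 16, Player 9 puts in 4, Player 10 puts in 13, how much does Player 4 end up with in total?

Total contributed: 2 + 0 + 0 + 12 + 19 + 0 + 16 + 16 + 4 + 13 = 82.
Each receives 6.5 × 82 / 10 = 53.30 from the chores-and-supplies kitty.
Player 4 keeps 20 − 12 = 8, so Player 4's payoff is 8 + 53.30 = 61.30.

61.30 dollars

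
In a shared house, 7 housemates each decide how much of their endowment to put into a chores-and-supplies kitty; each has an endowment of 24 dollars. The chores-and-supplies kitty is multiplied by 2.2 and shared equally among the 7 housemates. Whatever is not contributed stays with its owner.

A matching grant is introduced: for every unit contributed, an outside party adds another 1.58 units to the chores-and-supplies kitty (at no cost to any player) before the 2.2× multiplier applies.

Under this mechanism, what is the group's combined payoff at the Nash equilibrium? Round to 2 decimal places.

The effective private return is 2.2 × 2.58 / 7 = 0.8109, which is still under 1, so the mechanism doesn't change anyone's dominant strategy: zero contribution.
At the Nash equilibrium no one contributes; group total payoff = 7 × 24 = 168.

168.00 dollars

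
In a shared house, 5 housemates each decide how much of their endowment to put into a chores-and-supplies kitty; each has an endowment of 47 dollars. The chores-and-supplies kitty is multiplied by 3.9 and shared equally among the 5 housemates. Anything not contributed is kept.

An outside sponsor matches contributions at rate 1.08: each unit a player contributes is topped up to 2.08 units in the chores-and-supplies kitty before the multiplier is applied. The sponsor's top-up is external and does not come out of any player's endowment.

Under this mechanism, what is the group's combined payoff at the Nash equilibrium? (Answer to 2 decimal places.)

1906.32 dollars

With the mechanism, a contributed unit returns 3.9 × 2.08 / 5 = 1.6224 per unit of net cost to the contributor — now above 1 — so contributing fully is weakly dominant for every player.
At the Nash equilibrium everyone contributes 47. Group total payoff = 3.9 × 2.08 × 235 = 1906.32.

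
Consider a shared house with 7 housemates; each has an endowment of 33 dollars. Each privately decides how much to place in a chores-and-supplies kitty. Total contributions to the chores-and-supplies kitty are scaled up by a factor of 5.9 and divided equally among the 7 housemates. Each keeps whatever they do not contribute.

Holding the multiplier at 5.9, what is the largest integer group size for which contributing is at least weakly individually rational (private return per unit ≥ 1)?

5

Private return per unit is 5.9/(group size), which is ≥ 1 whenever the group size is ≤ 5.9.
The largest such integer is 5.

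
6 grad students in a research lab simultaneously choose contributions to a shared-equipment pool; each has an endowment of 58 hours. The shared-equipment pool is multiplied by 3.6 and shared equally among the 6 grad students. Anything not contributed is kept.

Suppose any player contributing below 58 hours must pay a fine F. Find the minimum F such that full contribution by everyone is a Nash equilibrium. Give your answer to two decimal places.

Given the others contribute fully, the best deviation is to contribute 0 (any partial contribution still incurs the fine and gives up units whose private return 0.6000 is below 1).
Deviating from 58 to 0 saves 58 hours but forfeits the deviator's share of the drop in the shared-equipment pool: 3.6/6 × 58 = 34.80.
So the deviation gain is 58 − 34.80 = 23.20, and the fine must be at least 23.20 hours to wipe it out.

23.20 hours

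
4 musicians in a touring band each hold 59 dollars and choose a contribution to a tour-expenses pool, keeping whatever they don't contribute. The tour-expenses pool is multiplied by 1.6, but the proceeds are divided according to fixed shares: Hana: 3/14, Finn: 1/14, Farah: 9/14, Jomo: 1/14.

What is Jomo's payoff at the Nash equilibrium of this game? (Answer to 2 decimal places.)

65.74 dollars

A player with share s gets back 1.6·s per unit contributed, so full contribution is dominant for anyone with s > 1/1.6 = 0.6250 and zero contribution is dominant for anyone below.
Only Farah (9/14) clears that bar, contributing 59; the remaining 3 contribute 0. Total contributed: 59.
Jomo keeps 59 and receives 1.6 × 59 × 1/14 = 6.74 from the tour-expenses pool, for a payoff of 65.74.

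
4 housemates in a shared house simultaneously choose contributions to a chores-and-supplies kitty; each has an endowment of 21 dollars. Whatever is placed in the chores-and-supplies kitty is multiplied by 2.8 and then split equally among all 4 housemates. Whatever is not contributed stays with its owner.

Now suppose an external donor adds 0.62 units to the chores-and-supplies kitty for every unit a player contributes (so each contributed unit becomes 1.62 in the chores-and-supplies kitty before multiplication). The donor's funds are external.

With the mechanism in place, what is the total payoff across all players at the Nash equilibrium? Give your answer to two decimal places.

With the mechanism, a contributed unit returns 2.8 × 1.62 / 4 = 1.1340 per unit of net cost to the contributor — now above 1 — so contributing fully is weakly dominant for every player.
So the Nash equilibrium is full contribution by all 4; the group earns 2.8 × 1.62 × 84 = 381.02.

381.02 dollars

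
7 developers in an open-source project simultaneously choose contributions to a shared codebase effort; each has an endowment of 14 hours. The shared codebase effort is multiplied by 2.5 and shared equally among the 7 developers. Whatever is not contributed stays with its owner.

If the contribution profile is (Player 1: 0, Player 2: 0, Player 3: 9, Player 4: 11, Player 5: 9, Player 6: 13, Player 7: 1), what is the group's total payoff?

Total contributed: 0 + 0 + 9 + 11 + 9 + 13 + 1 = 43; total kept: 7 × 14 − 43 = 55.
The shared codebase effort pays out 2.5 × 43 = 107.50 in aggregate.
Group total = 55 + 107.50 = 162.50.

162.50 hours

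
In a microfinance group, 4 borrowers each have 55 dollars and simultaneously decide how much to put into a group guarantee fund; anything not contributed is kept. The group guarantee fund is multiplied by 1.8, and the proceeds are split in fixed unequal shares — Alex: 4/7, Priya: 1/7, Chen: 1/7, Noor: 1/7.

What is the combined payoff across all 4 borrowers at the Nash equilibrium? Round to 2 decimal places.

264.00 dollars

A player with share s gets back 1.8·s per unit contributed, so full contribution is dominant for anyone with s > 1/1.8 = 0.5556 and zero contribution is dominant for anyone below.
Only Alex (4/7) clears that bar, contributing 55; the remaining 3 contribute 0. Total contributed: 55.
The group guarantee fund pays out 1.8 × 55 = 99.00 in total (split across the unequal shares, but the aggregate is all that matters for the group sum).
The 3 free-riders keep 55 each, adding 165. Group total = 165 + 99.00 = 264.00.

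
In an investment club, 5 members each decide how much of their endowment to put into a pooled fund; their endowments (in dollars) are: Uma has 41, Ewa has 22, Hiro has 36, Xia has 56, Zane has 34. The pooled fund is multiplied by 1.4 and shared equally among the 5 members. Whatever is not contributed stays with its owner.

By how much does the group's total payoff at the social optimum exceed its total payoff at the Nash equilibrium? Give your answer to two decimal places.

The private return per contributed unit is 1.4/5 = 0.2800 < 1 for every player regardless of endowment, so the Nash equilibrium is zero contribution and the group total is Σ E_j = 41 + 22 + 36 + 56 + 34 = 189.
Each contributed unit returns 1.400 to the group, so the social optimum is full contribution by everyone: group total = 1.400 × 189 = 264.60.
Efficiency loss = (1.400 − 1) × 189 = 75.60.

75.60 dollars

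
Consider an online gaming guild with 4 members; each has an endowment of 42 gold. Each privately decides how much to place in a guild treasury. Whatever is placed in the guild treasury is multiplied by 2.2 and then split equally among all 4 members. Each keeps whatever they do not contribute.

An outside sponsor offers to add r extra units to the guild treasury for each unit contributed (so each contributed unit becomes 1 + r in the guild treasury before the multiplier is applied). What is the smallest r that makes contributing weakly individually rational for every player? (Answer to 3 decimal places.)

0.818

With matching at rate r, one contributed unit becomes (1 + r) in the guild treasury and returns 2.2 × (1 + r) / 4 to the contributor.
Setting this equal to 1: 1 + r = 4/2.2 = 1.8182.
So the minimum matching rate is r = 1.8182 − 1 = 0.818.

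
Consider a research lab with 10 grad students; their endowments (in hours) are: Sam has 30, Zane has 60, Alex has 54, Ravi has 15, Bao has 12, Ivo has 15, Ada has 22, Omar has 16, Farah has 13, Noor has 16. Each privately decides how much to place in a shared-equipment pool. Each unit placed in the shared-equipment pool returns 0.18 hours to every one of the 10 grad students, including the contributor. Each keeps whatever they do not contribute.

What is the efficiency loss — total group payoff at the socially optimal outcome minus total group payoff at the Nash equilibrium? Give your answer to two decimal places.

202.40 hours

The private return per contributed unit is 0.18 < 1 for everyone, so the Nash equilibrium is zero contribution and the group total is Σ E_j = 30 + 60 + 54 + 15 + 12 + 15 + 22 + 16 + 13 + 16 = 253.
Each contributed unit returns 1.800 to the group, so the social optimum is full contribution by everyone: group total = 1.800 × 253 = 455.40.
Efficiency loss = (1.800 − 1) × 253 = 202.40.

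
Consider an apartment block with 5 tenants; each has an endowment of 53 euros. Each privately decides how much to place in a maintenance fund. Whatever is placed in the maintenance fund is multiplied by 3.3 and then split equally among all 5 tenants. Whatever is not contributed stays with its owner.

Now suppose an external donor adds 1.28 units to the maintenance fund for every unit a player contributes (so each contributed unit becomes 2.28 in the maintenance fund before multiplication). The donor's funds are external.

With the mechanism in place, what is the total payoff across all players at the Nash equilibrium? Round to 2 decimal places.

1993.86 euros

The effective private return per unit is now 3.3 × 2.28 / 5 = 1.5048 > 1, so every player's dominant strategy flips to full contribution.
At the Nash equilibrium everyone contributes 53. Group total payoff = 3.3 × 2.28 × 265 = 1993.86.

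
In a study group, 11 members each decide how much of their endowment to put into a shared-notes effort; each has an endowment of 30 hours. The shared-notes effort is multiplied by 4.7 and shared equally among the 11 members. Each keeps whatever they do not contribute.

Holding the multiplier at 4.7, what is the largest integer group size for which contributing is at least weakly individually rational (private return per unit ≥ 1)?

4

Private return per unit is 4.7/(group size), which is ≥ 1 whenever the group size is ≤ 4.7.
The largest such integer is 4.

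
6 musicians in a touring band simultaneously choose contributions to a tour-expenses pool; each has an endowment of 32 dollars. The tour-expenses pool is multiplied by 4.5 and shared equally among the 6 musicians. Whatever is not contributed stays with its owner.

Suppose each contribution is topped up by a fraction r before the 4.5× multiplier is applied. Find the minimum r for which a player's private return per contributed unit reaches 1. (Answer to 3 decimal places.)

0.333

With matching at rate r, one contributed unit becomes (1 + r) in the tour-expenses pool and returns 4.5 × (1 + r) / 6 to the contributor.
Setting this equal to 1: 1 + r = 6/4.5 = 1.3333.
So the minimum matching rate is r = 1.3333 − 1 = 0.333.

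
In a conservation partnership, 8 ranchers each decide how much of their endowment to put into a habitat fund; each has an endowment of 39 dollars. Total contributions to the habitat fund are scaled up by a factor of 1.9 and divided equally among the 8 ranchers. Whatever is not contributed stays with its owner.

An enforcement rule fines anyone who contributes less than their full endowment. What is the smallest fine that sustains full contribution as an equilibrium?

29.74 dollars

Given the others contribute fully, the best deviation is to contribute 0 (any partial contribution still incurs the fine and gives up units whose private return 0.2375 is below 1).
Deviating from 39 to 0 saves 39 dollars but forfeits the deviator's share of the drop in the habitat fund: 1.9/8 × 39 = 9.26.
So the deviation gain is 39 − 9.26 = 29.74, and the fine must be at least 29.74 dollars to wipe it out.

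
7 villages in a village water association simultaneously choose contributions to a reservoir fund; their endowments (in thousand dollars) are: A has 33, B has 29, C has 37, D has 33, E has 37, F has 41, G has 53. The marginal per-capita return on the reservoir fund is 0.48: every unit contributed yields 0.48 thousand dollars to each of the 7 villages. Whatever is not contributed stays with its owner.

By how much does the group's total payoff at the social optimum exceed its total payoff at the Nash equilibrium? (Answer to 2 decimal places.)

The private return per contributed unit is 0.48 < 1 for everyone, so the Nash equilibrium is zero contribution and the group total is Σ E_j = 33 + 29 + 37 + 33 + 37 + 41 + 53 = 263.
Each contributed unit returns 3.360 to the group, so the social optimum is full contribution by everyone: group total = 3.360 × 263 = 883.68.
Efficiency loss = (3.360 − 1) × 263 = 620.68.

620.68 thousand dollars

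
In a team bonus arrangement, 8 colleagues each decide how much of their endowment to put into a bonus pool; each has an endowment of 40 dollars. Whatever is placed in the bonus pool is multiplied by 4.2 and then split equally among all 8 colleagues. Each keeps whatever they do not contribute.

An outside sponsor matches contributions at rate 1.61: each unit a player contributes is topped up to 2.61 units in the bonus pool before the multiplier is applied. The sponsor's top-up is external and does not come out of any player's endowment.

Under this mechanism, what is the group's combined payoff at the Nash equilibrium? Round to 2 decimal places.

Under the mechanism each unit contributed yields 4.2 × 2.61 / 8 = 1.3703 back to its contributor per unit of net cost, which exceeds 1, making full contribution the dominant choice for everyone.
At the Nash equilibrium everyone contributes 40. Group total payoff = 4.2 × 2.61 × 320 = 3507.84.

3507.84 dollars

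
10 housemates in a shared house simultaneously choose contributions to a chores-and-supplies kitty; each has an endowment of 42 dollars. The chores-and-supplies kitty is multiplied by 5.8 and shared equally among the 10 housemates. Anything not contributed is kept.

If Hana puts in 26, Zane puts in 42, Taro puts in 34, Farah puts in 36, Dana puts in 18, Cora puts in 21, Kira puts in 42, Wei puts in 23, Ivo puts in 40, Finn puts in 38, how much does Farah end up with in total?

191.60 dollars

Total contributed: 26 + 42 + 34 + 36 + 18 + 21 + 42 + 23 + 40 + 38 = 320.
Each receives 5.8 × 320 / 10 = 185.60 from the chores-and-supplies kitty.
Farah keeps 42 − 36 = 6, so Farah's payoff is 6 + 185.60 = 191.60.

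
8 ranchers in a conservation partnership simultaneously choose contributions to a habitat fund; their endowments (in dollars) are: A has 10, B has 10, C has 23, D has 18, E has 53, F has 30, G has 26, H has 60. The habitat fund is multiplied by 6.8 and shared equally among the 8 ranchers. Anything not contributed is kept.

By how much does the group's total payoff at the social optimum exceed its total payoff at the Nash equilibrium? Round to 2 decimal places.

The private return per contributed unit is 6.8/8 = 0.8500 < 1 for every player regardless of endowment, so the Nash equilibrium is zero contribution and the group total is Σ E_j = 10 + 10 + 23 + 18 + 53 + 30 + 26 + 60 = 230.
Each contributed unit returns 6.800 to the group, so the social optimum is full contribution by everyone: group total = 6.800 × 230 = 1564.00.
Efficiency loss = (6.800 − 1) × 230 = 1334.00.

1334.00 dollars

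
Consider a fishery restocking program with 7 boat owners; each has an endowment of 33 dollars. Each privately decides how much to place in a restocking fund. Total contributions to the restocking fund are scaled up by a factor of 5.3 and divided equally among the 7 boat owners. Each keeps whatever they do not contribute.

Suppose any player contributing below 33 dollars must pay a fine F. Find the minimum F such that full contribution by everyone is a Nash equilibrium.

Given the others contribute fully, the best deviation is to contribute 0 (any partial contribution still incurs the fine and gives up units whose private return 0.7571 is below 1).
Deviating from 33 to 0 saves 33 dollars but forfeits the deviator's share of the drop in the restocking fund: 5.3/7 × 33 = 24.99.
So the deviation gain is 33 − 24.99 = 8.01, and the fine must be at least 8.01 dollars to wipe it out.

8.01 dollars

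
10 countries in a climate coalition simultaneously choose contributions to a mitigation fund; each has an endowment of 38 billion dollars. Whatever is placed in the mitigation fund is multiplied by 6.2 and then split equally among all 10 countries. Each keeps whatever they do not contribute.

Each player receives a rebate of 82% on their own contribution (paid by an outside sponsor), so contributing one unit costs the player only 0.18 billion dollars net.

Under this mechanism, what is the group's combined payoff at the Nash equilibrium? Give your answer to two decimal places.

The effective private return per unit is now (6.2/10) / 0.18 = 3.4444 > 1, so every player's dominant strategy flips to full contribution.
At the Nash equilibrium everyone contributes 38. Group total payoff = 10 × (38 × 0.82 + 6.2 × 38) = 2667.60.

2667.60 billion dollars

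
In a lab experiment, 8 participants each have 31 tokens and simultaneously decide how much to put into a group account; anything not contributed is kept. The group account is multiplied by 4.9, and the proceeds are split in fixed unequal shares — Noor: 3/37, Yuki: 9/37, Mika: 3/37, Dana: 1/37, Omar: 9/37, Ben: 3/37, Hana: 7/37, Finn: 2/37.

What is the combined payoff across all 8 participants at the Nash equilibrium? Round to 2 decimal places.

489.80 tokens

For player j, contributing a unit is worthwhile iff 4.9 × (j's share) ≥ 1, i.e. iff j's share is at least 0.2041.
The shares above 0.2041 belong to Yuki and Omar, contributing 31 each; the remaining 6 contribute 0. Total contributed: 62.
The group account pays out 4.9 × 62 = 303.80 in total (split across the unequal shares, but the aggregate is all that matters for the group sum).
The 6 free-riders keep 31 each, adding 186. Group total = 186 + 303.80 = 489.80.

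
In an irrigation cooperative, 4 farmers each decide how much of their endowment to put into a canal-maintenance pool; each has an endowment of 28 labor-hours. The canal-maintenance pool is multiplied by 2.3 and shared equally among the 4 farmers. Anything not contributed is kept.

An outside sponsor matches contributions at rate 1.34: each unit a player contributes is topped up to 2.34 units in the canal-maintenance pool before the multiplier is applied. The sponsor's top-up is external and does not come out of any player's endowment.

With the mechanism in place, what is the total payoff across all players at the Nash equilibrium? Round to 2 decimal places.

602.78 labor-hours

With the mechanism, a contributed unit returns 2.3 × 2.34 / 4 = 1.3455 per unit of net cost to the contributor — now above 1 — so contributing fully is weakly dominant for every player.
At the Nash equilibrium everyone contributes 28. Group total payoff = 2.3 × 2.34 × 112 = 602.78.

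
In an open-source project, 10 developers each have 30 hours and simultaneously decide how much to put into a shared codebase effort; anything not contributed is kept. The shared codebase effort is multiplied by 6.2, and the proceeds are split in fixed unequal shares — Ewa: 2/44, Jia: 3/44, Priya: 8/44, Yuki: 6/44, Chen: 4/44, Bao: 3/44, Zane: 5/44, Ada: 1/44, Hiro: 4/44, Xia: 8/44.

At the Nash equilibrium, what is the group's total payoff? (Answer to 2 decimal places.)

Each unit j contributes comes back to j as 6.2 × (j's share), so j prefers to contribute only if that share exceeds 1/6.2 = 0.1613; otherwise keeping the unit dominates.
The shares above 0.1613 belong to Priya and Xia, contributing 30 each; the remaining 8 contribute 0. Total contributed: 60.
The shared codebase effort pays out 6.2 × 60 = 372.00 in total (split across the unequal shares, but the aggregate is all that matters for the group sum).
The 8 free-riders keep 30 each, adding 240. Group total = 240 + 372.00 = 612.00.

612.00 hours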